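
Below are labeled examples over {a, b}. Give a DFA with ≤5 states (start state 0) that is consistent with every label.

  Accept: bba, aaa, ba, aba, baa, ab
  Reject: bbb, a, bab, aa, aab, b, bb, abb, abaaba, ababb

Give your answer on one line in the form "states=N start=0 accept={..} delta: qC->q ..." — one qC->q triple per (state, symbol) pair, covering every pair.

states=4 start=0 accept={3} delta: 0a->1 0b->2 1a->2 1b->3 2a->3 2b->2 3a->3 3b->0

Fold the examples into a partial DFA from state 0: repeatedly fix the first undefined (state, symbol) met by the shortest-then-alphabetical prefix, trying targets in increasing order and rejecting any under which an Accept and a Reject string meet in one state with the same remainder; add a state when all current targets are rejected. Accepting states are where Accept strings end.
a: 0a undefined. 0a->0: no, aaa/a meet in 0. Open state 1: 0a->1.
b: 0b undefined. 0b->0: no, bba/a meet in 1. 0b->1: no, ba/aa meet in 1 with "a" left. Open state 2: 0b->2.
aa: 1a undefined. 1a->0: no, aaa/a meet in 1. 1a->1: no, aaa/a meet in 1. 1a->2: ok.
ab: 1b undefined. 1b->0: no, bba/abaaba meet in 2 with "ba" left. 1b->1: no, aba/aa meet in 2. 1b->2: no, ab/aa meet in 2. Open state 3: 1b->3.
ba: 2a undefined. 2a->0: no, baa/a meet in 1. 2a->1: no, aaa/a meet in 1. 2a->2: no, aaa/aa meet in 2. 2a->3: ok.
bb: 2b undefined. 2b->0: no, bba/a meet in 1. 2b->1: no, bba/aa meet in 2. 2b->2: ok.
aba: 3a undefined. 3a->0: no, aba/abaaba meet in 0. 3a->1: no, bba/abaaba meet in 3. 3a->2: no, aba/bbb meet in 2. 3a->3: ok.
abb: 3b undefined. 3b->0: ok.
All examples now run through 4 states with every (state, symbol) defined. Accept strings end in {3}, Reject strings end in {0,1,2}; accept={3}.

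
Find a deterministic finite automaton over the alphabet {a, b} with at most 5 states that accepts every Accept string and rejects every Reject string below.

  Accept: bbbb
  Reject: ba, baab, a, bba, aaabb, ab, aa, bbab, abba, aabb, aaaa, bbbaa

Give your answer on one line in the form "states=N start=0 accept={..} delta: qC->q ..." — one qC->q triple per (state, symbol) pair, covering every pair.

State merging on the prefix tree: take the shortest (then alphabetical) example prefix whose next move is undefined and point that move at state 0, else 1, else 2, ...; a target is out if some Accept/Reject pair would then sit in one state with the same input left (inseparable). If every existing state is out, open a new one.
a: 0a undefined. 0a->0: ok.
b: 0b undefined. 0b->0: no, bbbb/ba meet in 0. Open state 1: 0b->1.
ba: 1a undefined. 1a->0: ok.
bb: 1b undefined. 1b->0: no, bbbb/ba meet in 0. 1b->1: no, bbbb/baab meet in 1. Open state 2: 1b->2.
bba: 2a undefined. 2a->0: ok.
bbb: 2b undefined. 2b->0: no, bbbb/baab meet in 1. 2b->1: no, bbbb/aaabb meet in 2. 2b->2: no, bbbb/aaabb meet in 2. Open state 3: 2b->3.
bbba: 3a undefined. 3a->0: ok.
bbbb: 3b undefined. 3b->0: no, bbbb/ba meet in 0. 3b->1: no, bbbb/baab meet in 1. 3b->2: no, bbbb/aaabb meet in 2. 3b->3: ok.
All examples now run through 4 states with every (state, symbol) defined. Accept strings end in {3}, Reject strings end in {0,1,2}; accept={3}.

states=4 start=0 accept={3} delta: 0a->0 0b->1 1a->0 1b->2 2a->0 2b->3 3a->0 3b->3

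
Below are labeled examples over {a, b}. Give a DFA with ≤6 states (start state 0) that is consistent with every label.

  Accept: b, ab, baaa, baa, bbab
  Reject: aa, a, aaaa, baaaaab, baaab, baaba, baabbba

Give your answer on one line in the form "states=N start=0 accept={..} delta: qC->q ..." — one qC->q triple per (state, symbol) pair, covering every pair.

Grow the machine one transition at a time. Run the examples from 0; the earliest place one falls off (shortest prefix, ties alphabetical) gets sent to the lowest-numbered state that keeps every Accept/Reject pair distinguishable — a pair clashes when both reach the same state with identical unread suffix — and to a fresh state only if none does.
a: 0a undefined. 0a->0: ok.
b: 0b undefined. 0b->0: no, b/aa meet in 0. Open state 1: 0b->1.
ba: 1a undefined. 1a->0: no, b/baaaaab meet in 1. 1a->1: ok.
bb: 1b undefined. 1b->0: ok.
All examples now run through 2 states with every (state, symbol) defined. Accept strings end in {1}, Reject strings end in {0}; accept={1}.

states=2 start=0 accept={1} delta: 0a->0 0b->1 1a->1 1b->0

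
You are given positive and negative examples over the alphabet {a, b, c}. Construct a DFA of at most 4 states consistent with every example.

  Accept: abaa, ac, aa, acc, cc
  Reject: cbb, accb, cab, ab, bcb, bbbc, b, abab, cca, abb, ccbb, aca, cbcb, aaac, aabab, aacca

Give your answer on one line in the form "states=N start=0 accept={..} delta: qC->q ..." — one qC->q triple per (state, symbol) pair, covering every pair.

Grow the machine one transition at a time. Run the examples from 0; the earliest place one falls off (shortest prefix, ties alphabetical) gets sent to the lowest-numbered state that keeps every Accept/Reject pair distinguishable — a pair clashes when both reach the same state with identical unread suffix — and to a fresh state only if none does.
a: 0a undefined. 0a->0: no, ac/aaac meet in 0 with "c" left. Open state 1: 0a->1.
b: 0b undefined. 0b->0: ok.
c: 0c undefined. 0c->0: no, cc/cbb meet in 0. 0c->1: ok.
aa: 1a undefined. 1a->0: no, ac/aaac meet in 1 with "c" left. 1a->1: no, ac/aaac meet in 1 with "c" left. Open state 2: 1a->2.
ab: 1b undefined. 1b->0: ok.
ac: 1c undefined. 1c->0: no, ac/cbb meet in 0. 1c->1: no, abaa/cca meet in 2. 1c->2: ok.
aaa: 2a undefined. 2a->0: ok.
aab: 2b undefined. 2b->0: ok.
aac: 2c undefined. 2c->0: no, abaa/aacca meet in 2. 2c->1: no, acc/bbbc meet in 1. 2c->2: ok.
All examples now run through 3 states with every (state, symbol) defined. Accept strings end in {2}, Reject strings end in {0,1}; accept={2}.

states=3 start=0 accept={2} delta: 0a->1 0b->0 0c->1 1a->2 1b->0 1c->2 2a->0 2b->0 2c->2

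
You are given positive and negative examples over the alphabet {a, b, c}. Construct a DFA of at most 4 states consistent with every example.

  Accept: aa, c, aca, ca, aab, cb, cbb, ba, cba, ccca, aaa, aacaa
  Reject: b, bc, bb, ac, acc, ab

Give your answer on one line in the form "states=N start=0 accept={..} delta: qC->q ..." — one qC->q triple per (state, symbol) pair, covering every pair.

states=3 start=0 accept={2} delta: 0a->1 0b->1 0c->2 1a->2 1b->0 1c->1 2a->2 2b->2 2c->0

Fold the examples into a partial DFA from state 0: repeatedly fix the first undefined (state, symbol) met by the shortest-then-alphabetical prefix, trying targets in increasing order and rejecting any under which an Accept and a Reject string meet in one state with the same remainder; add a state when all current targets are rejected. Accepting states are where Accept strings end.
a: 0a undefined. 0a->0: no, c/ac meet in 0 with "c" left. Open state 1: 0a->1.
b: 0b undefined. 0b->0: no, c/bc meet in 0 with "c" left. 0b->1: ok.
c: 0c undefined. 0c->0: no, ca/b meet in 1. 0c->1: no, c/b meet in 1. Open state 2: 0c->2.
aa: 1a undefined. 1a->0: no, aab/b meet in 1. 1a->1: no, aa/b meet in 1. 1a->2: ok.
ab: 1b undefined. 1b->0: ok.
ac: 1c undefined. 1c->0: no, aa/acc meet in 2. 1c->1: ok.
ca: 2a undefined. 2a->0: no, ca/bb meet in 0. 2a->1: no, ca/b meet in 1. 2a->2: ok.
cb: 2b undefined. 2b->0: no, aab/bb meet in 0. 2b->1: no, aab/b meet in 1. 2b->2: ok.
cc: 2c undefined. 2c->0: ok.
All examples now run through 3 states with every (state, symbol) defined. Accept strings end in {2}, Reject strings end in {0,1}; accept={2}.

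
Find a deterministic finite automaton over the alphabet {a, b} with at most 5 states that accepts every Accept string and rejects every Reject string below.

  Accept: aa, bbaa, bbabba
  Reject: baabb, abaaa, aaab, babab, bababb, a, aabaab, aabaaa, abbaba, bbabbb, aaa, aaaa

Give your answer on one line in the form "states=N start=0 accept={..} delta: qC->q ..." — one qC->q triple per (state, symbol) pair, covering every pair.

states=3 start=0 accept={2} delta: 0a->1 0b->0 1a->2 1b->1 2a->0 2b->0

Grow the machine one transition at a time. Run the examples from 0; the earliest place one falls off (shortest prefix, ties alphabetical) gets sent to the lowest-numbered state that keeps every Accept/Reject pair distinguishable — a pair clashes when both reach the same state with identical unread suffix — and to a fresh state only if none does.
a: 0a undefined. 0a->0: no, aa/a meet in 0. Open state 1: 0a->1.
b: 0b undefined. 0b->0: ok.
aa: 1a undefined. 1a->0: no, aa/baabb meet in 0. 1a->1: no, aa/a meet in 1. Open state 2: 1a->2.
ab: 1b undefined. 1b->0: no, bbabba/a meet in 1. 1b->1: ok.
aaa: 2a undefined. 2a->0: ok.
aab: 2b undefined. 2b->0: ok.
All examples now run through 3 states with every (state, symbol) defined. Accept strings end in {2}, Reject strings end in {0,1}; accept={2}.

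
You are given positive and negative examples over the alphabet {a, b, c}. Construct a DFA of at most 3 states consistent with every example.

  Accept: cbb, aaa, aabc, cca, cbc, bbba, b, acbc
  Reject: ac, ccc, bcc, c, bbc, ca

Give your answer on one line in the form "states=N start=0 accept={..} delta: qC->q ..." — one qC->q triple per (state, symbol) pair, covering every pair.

State merging on the prefix tree: take the shortest (then alphabetical) example prefix whose next move is undefined and point that move at state 0, else 1, else 2, ...; a target is out if some Accept/Reject pair would then sit in one state with the same input left (inseparable). If every existing state is out, open a new one.
a: 0a undefined. 0a->0: ok.
b: 0b undefined. 0b->0: no, aabc/ac meet in 0 with "c" left. Open state 1: 0b->1.
c: 0c undefined. 0c->0: no, aaa/ac meet in 0. 0c->1: no, cbc/bbc meet in 1 with "bc" left. Open state 2: 0c->2.
bb: 1b undefined. 1b->0: ok.
bc: 1c undefined. 1c->0: ok.
ca: 2a undefined. 2a->0: no, aaa/ca meet in 0. 2a->1: no, b/ca meet in 1. 2a->2: ok.
cb: 2b undefined. 2b->0: no, cbc/ac meet in 2. 2b->1: ok.
cc: 2c undefined. 2c->0: ok.
bbba: 1a undefined. 1a->0: ok.
All examples now run through 3 states with every (state, symbol) defined. Accept strings end in {0,1}, Reject strings end in {2}; accept={0,1}.

states=3 start=0 accept={0,1} delta: 0a->0 0b->1 0c->2 1a->0 1b->0 1c->0 2a->2 2b->1 2c->0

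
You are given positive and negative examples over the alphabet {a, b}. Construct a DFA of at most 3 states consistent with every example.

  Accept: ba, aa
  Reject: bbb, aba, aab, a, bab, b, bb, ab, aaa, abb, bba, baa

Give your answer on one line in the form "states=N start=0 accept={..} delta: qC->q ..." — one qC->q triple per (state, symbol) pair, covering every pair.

states=3 start=0 accept={0} delta: 0a->1 0b->1 1a->0 1b->2 2a->1 2b->1

State merging on the prefix tree: take the shortest (then alphabetical) example prefix whose next move is undefined and point that move at state 0, else 1, else 2, ...; a target is out if some Accept/Reject pair would then sit in one state with the same input left (inseparable). If every existing state is out, open a new one.
a: 0a undefined. 0a->0: no, ba/aba meet in 0 with "ba" left. Open state 1: 0a->1.
b: 0b undefined. 0b->0: no, ba/a meet in 1. 0b->1: ok.
aa: 1a undefined. 1a->0: ok.
ab: 1b undefined. 1b->0: no, ba/bb meet in 0. 1b->1: no, ba/aba meet in 0. Open state 2: 1b->2.
aba: 2a undefined. 2a->0: no, ba/aba meet in 0. 2a->1: ok.
abb: 2b undefined. 2b->0: no, ba/bbb meet in 0. 2b->1: ok.
All examples now run through 3 states with every (state, symbol) defined. Accept strings end in {0}, Reject strings end in {1,2}; accept={0}.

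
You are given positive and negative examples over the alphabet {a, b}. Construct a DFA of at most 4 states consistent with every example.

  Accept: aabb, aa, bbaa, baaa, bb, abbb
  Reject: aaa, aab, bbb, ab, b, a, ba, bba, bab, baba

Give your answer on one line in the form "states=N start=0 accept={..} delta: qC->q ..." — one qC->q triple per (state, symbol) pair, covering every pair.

states=4 start=0 accept={0} delta: 0a->1 0b->2 1a->0 1b->3 2a->3 2b->0 3a->1 3b->2

Grow the machine one transition at a time. Run the examples from 0; the earliest place one falls off (shortest prefix, ties alphabetical) gets sent to the lowest-numbered state that keeps every Accept/Reject pair distinguishable — a pair clashes when both reach the same state with identical unread suffix — and to a fresh state only if none does.
a: 0a undefined. 0a->0: no, aa/aaa meet in 0. Open state 1: 0a->1.
b: 0b undefined. 0b->0: no, baaa/aaa meet in 1 with "aa" left. 0b->1: no, aa/ba meet in 1 with "a" left. Open state 2: 0b->2.
aa: 1a undefined. 1a->0: ok.
ab: 1b undefined. 1b->0: no, aa/ab meet in 0. 1b->1: no, abbb/aaa meet in 1. 1b->2: no, abbb/bbb meet in 2 with "bb" left. Open state 3: 1b->3.
ba: 2a undefined. 2a->0: no, aa/ba meet in 0. 2a->1: no, baaa/aaa meet in 1. 2a->2: no, aabb/bab meet in 2 with "b" left. 2a->3: ok.
bb: 2b undefined. 2b->0: ok.
abb: 3b undefined. 3b->0: no, aabb/bab meet in 0. 3b->1: no, aabb/baba meet in 0. 3b->2: ok.
baa: 3a undefined. 3a->0: no, baaa/aaa meet in 1. 3a->1: ok.
All examples now run through 4 states with every (state, symbol) defined. Accept strings end in {0}, Reject strings end in {1,2,3}; accept={0}.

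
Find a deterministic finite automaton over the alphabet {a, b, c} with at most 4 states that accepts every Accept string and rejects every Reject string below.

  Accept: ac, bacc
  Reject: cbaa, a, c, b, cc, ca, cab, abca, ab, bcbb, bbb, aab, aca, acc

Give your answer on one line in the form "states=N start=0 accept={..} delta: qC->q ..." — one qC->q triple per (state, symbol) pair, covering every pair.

Fold the examples into a partial DFA from state 0: repeatedly fix the first undefined (state, symbol) met by the shortest-then-alphabetical prefix, trying targets in increasing order and rejecting any under which an Accept and a Reject string meet in one state with the same remainder; add a state when all current targets are rejected. Accepting states are where Accept strings end.
a: 0a undefined. 0a->0: no, ac/c meet in 0 with "c" left. Open state 1: 0a->1.
b: 0b undefined. 0b->0: no, bacc/acc meet in 1 with "cc" left. 0b->1: ok.
c: 0c undefined. 0c->0: ok.
aa: 1a undefined. 1a->0: no, bacc/c meet in 0. 1a->1: no, bacc/acc meet in 1 with "cc" left. Open state 2: 1a->2.
ab: 1b undefined. 1b->0: ok.
ac: 1c undefined. 1c->0: no, ac/c meet in 0. 1c->1: no, ac/a meet in 1. 1c->2: ok.
aab: 2b undefined. 2b->0: ok.
aca: 2a undefined. 2a->0: ok.
acc: 2c undefined. 2c->0: no, bacc/cbaa meet in 0. 2c->1: ok.
All examples now run through 3 states with every (state, symbol) defined. Accept strings end in {2}, Reject strings end in {0,1}; accept={2}.

states=3 start=0 accept={2} delta: 0a->1 0b->1 0c->0 1a->2 1b->0 1c->2 2a->0 2b->0 2c->1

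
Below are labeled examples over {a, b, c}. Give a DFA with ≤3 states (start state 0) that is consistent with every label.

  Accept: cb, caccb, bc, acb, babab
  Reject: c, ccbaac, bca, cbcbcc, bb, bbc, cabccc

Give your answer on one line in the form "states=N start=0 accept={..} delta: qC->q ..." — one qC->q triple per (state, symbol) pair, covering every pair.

states=3 start=0 accept={1,2} delta: 0a->0 0b->1 0c->0 1a->0 1b->0 1c->2 2a->0 2b->0 2c->0

Fold the examples into a partial DFA from state 0: repeatedly fix the first undefined (state, symbol) met by the shortest-then-alphabetical prefix, trying targets in increasing order and rejecting any under which an Accept and a Reject string meet in one state with the same remainder; add a state when all current targets are rejected. Accepting states are where Accept strings end.
a: 0a undefined. 0a->0: ok.
b: 0b undefined. 0b->0: no, bc/c meet in 0 with "c" left. Open state 1: 0b->1.
c: 0c undefined. 0c->0: ok.
ba: 1a undefined. 1a->0: ok.
bb: 1b undefined. 1b->0: ok.
bc: 1c undefined. 1c->0: no, bc/c meet in 0. 1c->1: no, cb/cabccc meet in 1. Open state 2: 1c->2.
bca: 2a undefined. 2a->0: ok.
cbcb: 2b undefined. 2b->0: ok.
cabcc: 2c undefined. 2c->0: ok.
All examples now run through 3 states with every (state, symbol) defined. Accept strings end in {1,2}, Reject strings end in {0}; accept={1,2}.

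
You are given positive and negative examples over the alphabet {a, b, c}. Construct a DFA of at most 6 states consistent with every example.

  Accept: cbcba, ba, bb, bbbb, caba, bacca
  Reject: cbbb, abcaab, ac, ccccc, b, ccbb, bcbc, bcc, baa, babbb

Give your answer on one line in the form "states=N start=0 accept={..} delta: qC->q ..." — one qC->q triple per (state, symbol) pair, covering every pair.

states=4 start=0 accept={0,3} delta: 0a->0 0b->1 0c->2 1a->3 1b->0 1c->1 2a->0 2b->1 2c->1 3a->2 3b->1 3c->0

Fold the examples into a partial DFA from state 0: repeatedly fix the first undefined (state, symbol) met by the shortest-then-alphabetical prefix, trying targets in increasing order and rejecting any under which an Accept and a Reject string meet in one state with the same remainder; add a state when all current targets are rejected. Accepting states are where Accept strings end.
a: 0a undefined. 0a->0: ok.
b: 0b undefined. 0b->0: no, ba/b meet in 0. Open state 1: 0b->1.
c: 0c undefined. 0c->0: no, bb/ccbb meet in 1 with "b" left. 0c->1: no, bbbb/cbbb meet in 1 with "bbb" left. Open state 2: 0c->2.
ba: 1a undefined. 1a->0: no, ba/baa meet in 0. 1a->1: no, ba/b meet in 1. 1a->2: no, ba/ac meet in 2. Open state 3: 1a->3.
bb: 1b undefined. 1b->0: ok.
bc: 1c undefined. 1c->0: no, bb/bcbc meet in 0. 1c->1: ok.
ca: 2a undefined. 2a->0: ok.
cb: 2b undefined. 2b->0: no, cbcba/cbbb meet in 0. 2b->1: ok.
cc: 2c undefined. 2c->0: no, cbcba/ccbb meet in 0. 2c->1: ok.
baa: 3a undefined. 3a->0: no, cbcba/baa meet in 0. 3a->1: no, cbcba/abcaab meet in 0. 3a->2: ok.
bab: 3b undefined. 3b->0: no, cbcba/babbb meet in 0. 3b->1: ok.
bac: 3c undefined. 3c->0: ok.
All examples now run through 4 states with every (state, symbol) defined. Accept strings end in {0,3}, Reject strings end in {1,2}; accept={0,3}.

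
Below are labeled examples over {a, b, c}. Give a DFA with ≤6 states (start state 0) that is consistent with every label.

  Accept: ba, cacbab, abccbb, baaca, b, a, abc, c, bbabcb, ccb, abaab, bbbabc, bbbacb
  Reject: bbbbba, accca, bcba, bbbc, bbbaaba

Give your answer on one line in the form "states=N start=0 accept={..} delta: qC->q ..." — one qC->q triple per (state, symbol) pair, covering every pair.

states=5 start=0 accept={0,1,2,3} delta: 0a->0 0b->1 0c->1 1a->0 1b->2 1c->2 2a->0 2b->3 2c->3 3a->4 3b->2 3c->4 4a->2 4b->0 4c->0

Fold the examples into a partial DFA from state 0: repeatedly fix the first undefined (state, symbol) met by the shortest-then-alphabetical prefix, trying targets in increasing order and rejecting any under which an Accept and a Reject string meet in one state with the same remainder; add a state when all current targets are rejected. Accepting states are where Accept strings end.
a: 0a undefined. 0a->0: ok.
b: 0b undefined. 0b->0: no, ba/bbbbba meet in 0. Open state 1: 0b->1.
c: 0c undefined. 0c->0: no, a/accca meet in 0. 0c->1: ok.
ba: 1a undefined. 1a->0: ok.
bb: 1b undefined. 1b->0: no, ba/bbbbba meet in 0. 1b->1: no, ba/bbbbba meet in 0. Open state 2: 1b->2.
bc: 1c undefined. 1c->0: no, ba/accca meet in 0. 1c->1: no, ba/accca meet in 0. 1c->2: ok.
bba: 2a undefined. 2a->0: ok.
bbb: 2b undefined. 2b->0: no, ba/bbbbba meet in 0. 2b->1: no, ba/bbbbba meet in 0. 2b->2: no, ba/bbbbba meet in 0. Open state 3: 2b->3.
abcc: 2c undefined. 2c->0: no, ba/accca meet in 0. 2c->1: no, ba/accca meet in 0. 2c->2: no, ba/accca meet in 0. 2c->3: ok.
bbba: 3a undefined. 3a->0: no, ba/accca meet in 0. 3a->1: no, ba/bbbaaba meet in 0. 3a->2: no, ba/bbbaaba meet in 0. 3a->3: no, bbabcb/accca meet in 3. Open state 4: 3a->4.
bbbb: 3b undefined. 3b->0: no, ba/bbbbba meet in 0. 3b->1: no, ba/bbbbba meet in 0. 3b->2: ok.
bbbc: 3c undefined. 3c->0: no, ba/bbbc meet in 0. 3c->1: no, cacbab/bbbc meet in 1. 3c->2: no, abc/bbbc meet in 2. 3c->3: no, abccbb/bbbc meet in 3. 3c->4: ok.
bbbaa: 4a undefined. 4a->0: no, ba/bbbaaba meet in 0. 4a->1: no, ba/bbbaaba meet in 0. 4a->2: ok.
bbbab: 4b undefined. 4b->0: ok.
bbbac: 4c undefined. 4c->0: ok.
All examples now run through 5 states with every (state, symbol) defined. Accept strings end in {0,1,2,3}, Reject strings end in {4}; accept={0,1,2,3}.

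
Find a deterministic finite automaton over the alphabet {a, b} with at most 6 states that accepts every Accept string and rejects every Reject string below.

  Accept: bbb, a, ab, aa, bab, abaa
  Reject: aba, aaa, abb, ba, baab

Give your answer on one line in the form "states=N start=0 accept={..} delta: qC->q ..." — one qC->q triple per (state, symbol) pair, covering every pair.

states=4 start=0 accept={1,2} delta: 0a->1 0b->2 1a->2 1b->2 2a->3 2b->0 3a->2 3b->1

Grow the machine one transition at a time. Run the examples from 0; the earliest place one falls off (shortest prefix, ties alphabetical) gets sent to the lowest-numbered state that keeps every Accept/Reject pair distinguishable — a pair clashes when both reach the same state with identical unread suffix — and to a fresh state only if none does.
a: 0a undefined. 0a->0: no, a/aaa meet in 0. Open state 1: 0a->1.
b: 0b undefined. 0b->0: no, a/ba meet in 1. 0b->1: no, bbb/abb meet in 1 with "bb" left. Open state 2: 0b->2.
aa: 1a undefined. 1a->0: no, a/aaa meet in 1. 1a->1: no, a/aaa meet in 1. 1a->2: ok.
ab: 1b undefined. 1b->0: no, a/aba meet in 1. 1b->1: no, a/abb meet in 1. 1b->2: ok.
ba: 2a undefined. 2a->0: no, ab/baab meet in 2. 2a->1: no, a/aba meet in 1. 2a->2: no, ab/aba meet in 2. Open state 3: 2a->3.
bb: 2b undefined. 2b->0: ok.
baa: 3a undefined. 3a->0: no, bbb/baab meet in 2. 3a->1: no, bbb/baab meet in 2. 3a->2: ok.
bab: 3b undefined. 3b->0: no, bab/abb meet in 0. 3b->1: ok.
All examples now run through 4 states with every (state, symbol) defined. Accept strings end in {1,2}, Reject strings end in {0,3}; accept={1,2}.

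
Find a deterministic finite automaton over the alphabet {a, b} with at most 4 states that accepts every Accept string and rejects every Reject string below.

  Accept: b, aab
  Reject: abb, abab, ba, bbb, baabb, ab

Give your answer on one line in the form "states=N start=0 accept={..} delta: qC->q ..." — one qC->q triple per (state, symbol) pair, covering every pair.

Fold the examples into a partial DFA from state 0: repeatedly fix the first undefined (state, symbol) met by the shortest-then-alphabetical prefix, trying targets in increasing order and rejecting any under which an Accept and a Reject string meet in one state with the same remainder; add a state when all current targets are rejected. Accepting states are where Accept strings end.
a: 0a undefined. 0a->0: no, b/ab meet in 0 with "b" left. Open state 1: 0a->1.
b: 0b undefined. 0b->0: no, b/bbb meet in 0. 0b->1: ok.
aa: 1a undefined. 1a->0: ok.
ab: 1b undefined. 1b->0: no, b/abb meet in 1. 1b->1: no, b/abb meet in 1. Open state 2: 1b->2.
aba: 2a undefined. 2a->0: no, b/abab meet in 1. 2a->1: ok.
abb: 2b undefined. 2b->0: ok.
All examples now run through 3 states with every (state, symbol) defined. Accept strings end in {1}, Reject strings end in {0,2}; accept={1}.

states=3 start=0 accept={1} delta: 0a->1 0b->1 1a->0 1b->2 2a->1 2b->0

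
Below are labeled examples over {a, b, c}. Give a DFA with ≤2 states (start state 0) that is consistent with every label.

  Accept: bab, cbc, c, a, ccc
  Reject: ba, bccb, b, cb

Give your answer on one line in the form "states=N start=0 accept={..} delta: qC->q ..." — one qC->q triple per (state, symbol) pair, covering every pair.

states=2 start=0 accept={0} delta: 0a->0 0b->1 0c->0 1a->1 1b->0 1c->0

State merging on the prefix tree: take the shortest (then alphabetical) example prefix whose next move is undefined and point that move at state 0, else 1, else 2, ...; a target is out if some Accept/Reject pair would then sit in one state with the same input left (inseparable). If every existing state is out, open a new one.
a: 0a undefined. 0a->0: ok.
b: 0b undefined. 0b->0: no, bab/ba meet in 0. Open state 1: 0b->1.
c: 0c undefined. 0c->0: ok.
ba: 1a undefined. 1a->0: no, bab/b meet in 1. 1a->1: ok.
bc: 1c undefined. 1c->0: ok.
bab: 1b undefined. 1b->0: ok.
All examples now run through 2 states with every (state, symbol) defined. Accept strings end in {0}, Reject strings end in {1}; accept={0}.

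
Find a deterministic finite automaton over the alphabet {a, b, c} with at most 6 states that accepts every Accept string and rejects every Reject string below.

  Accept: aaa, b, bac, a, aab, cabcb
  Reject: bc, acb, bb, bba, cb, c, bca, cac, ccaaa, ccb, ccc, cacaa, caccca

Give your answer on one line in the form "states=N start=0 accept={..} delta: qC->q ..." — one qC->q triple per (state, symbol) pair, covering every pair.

Grow the machine one transition at a time. Run the examples from 0; the earliest place one falls off (shortest prefix, ties alphabetical) gets sent to the lowest-numbered state that keeps every Accept/Reject pair distinguishable — a pair clashes when both reach the same state with identical unread suffix — and to a fresh state only if none does.
a: 0a undefined. 0a->0: ok.
b: 0b undefined. 0b->0: no, aaa/bb meet in 0. Open state 1: 0b->1.
c: 0c undefined. 0c->0: no, aaa/c meet in 0. 0c->1: no, b/c meet in 1. Open state 2: 0c->2.
ba: 1a undefined. 1a->0: no, bac/c meet in 2. 1a->1: no, bac/bc meet in 1 with "c" left. 1a->2: ok.
bb: 1b undefined. 1b->0: no, aaa/bb meet in 0. 1b->1: no, b/bb meet in 1. 1b->2: ok.
bc: 1c undefined. 1c->0: no, aaa/bc meet in 0. 1c->1: no, b/bc meet in 1. 1c->2: ok.
ca: 2a undefined. 2a->0: no, aaa/bba meet in 0. 2a->1: no, b/bba meet in 1. 2a->2: no, bac/cac meet in 2 with "c" left. Open state 3: 2a->3.
cb: 2b undefined. 2b->0: no, aaa/acb meet in 0. 2b->1: no, b/acb meet in 1. 2b->2: ok.
cc: 2c undefined. 2c->0: no, aaa/ccaaa meet in 0. 2c->1: ok.
cab: 3b undefined. 3b->0: no, cabcb/bc meet in 2. 3b->1: no, cabcb/bc meet in 2. 3b->2: no, cabcb/bc meet in 2. 3b->3: ok.
cac: 3c undefined. 3c->0: no, aaa/cac meet in 0. 3c->1: no, b/cac meet in 1. 3c->2: no, cabcb/bc meet in 2. 3c->3: no, cabcb/bba meet in 3. Open state 4: 3c->4.
caca: 4a undefined. 4a->0: no, aaa/cacaa meet in 0. 4a->1: ok.
cacc: 4c undefined. 4c->0: ok.
cabcb: 4b undefined. 4b->0: ok.
ccaaa: 3a undefined. 3a->0: no, aaa/ccaaa meet in 0. 3a->1: no, b/ccaaa meet in 1. 3a->2: ok.
All examples now run through 5 states with every (state, symbol) defined. Accept strings end in {0,1}, Reject strings end in {2,3,4}; accept={0,1}.

states=5 start=0 accept={0,1} delta: 0a->0 0b->1 0c->2 1a->2 1b->2 1c->2 2a->3 2b->2 2c->1 3a->2 3b->3 3c->4 4a->1 4b->0 4c->0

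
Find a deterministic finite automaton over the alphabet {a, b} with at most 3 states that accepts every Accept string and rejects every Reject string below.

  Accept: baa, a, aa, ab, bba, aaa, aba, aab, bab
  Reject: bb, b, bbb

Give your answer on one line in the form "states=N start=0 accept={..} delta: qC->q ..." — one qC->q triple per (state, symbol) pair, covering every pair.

Grow the machine one transition at a time. Run the examples from 0; the earliest place one falls off (shortest prefix, ties alphabetical) gets sent to the lowest-numbered state that keeps every Accept/Reject pair distinguishable — a pair clashes when both reach the same state with identical unread suffix — and to a fresh state only if none does.
a: 0a undefined. 0a->0: no, ab/b meet in 0 with "b" left. Open state 1: 0a->1.
b: 0b undefined. 0b->0: ok.
aa: 1a undefined. 1a->0: no, baa/bb meet in 0. 1a->1: ok.
ab: 1b undefined. 1b->0: no, ab/bb meet in 0. 1b->1: ok.
All examples now run through 2 states with every (state, symbol) defined. Accept strings end in {1}, Reject strings end in {0}; accept={1}.

states=2 start=0 accept={1} delta: 0a->1 0b->0 1a->1 1b->1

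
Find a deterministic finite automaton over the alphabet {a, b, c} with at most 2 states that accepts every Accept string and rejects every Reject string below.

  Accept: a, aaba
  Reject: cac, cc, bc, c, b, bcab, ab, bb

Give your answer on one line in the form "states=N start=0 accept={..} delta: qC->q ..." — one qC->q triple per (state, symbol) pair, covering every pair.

states=2 start=0 accept={0} delta: 0a->0 0b->1 0c->1 1a->0 1b->1 1c->1

State merging on the prefix tree: take the shortest (then alphabetical) example prefix whose next move is undefined and point that move at state 0, else 1, else 2, ...; a target is out if some Accept/Reject pair would then sit in one state with the same input left (inseparable). If every existing state is out, open a new one.
a: 0a undefined. 0a->0: ok.
b: 0b undefined. 0b->0: no, a/b meet in 0. Open state 1: 0b->1.
c: 0c undefined. 0c->0: no, a/cac meet in 0. 0c->1: ok.
bb: 1b undefined. 1b->0: no, a/bb meet in 0. 1b->1: ok.
bc: 1c undefined. 1c->0: no, a/cc meet in 0. 1c->1: ok.
ca: 1a undefined. 1a->0: ok.
All examples now run through 2 states with every (state, symbol) defined. Accept strings end in {0}, Reject strings end in {1}; accept={0}.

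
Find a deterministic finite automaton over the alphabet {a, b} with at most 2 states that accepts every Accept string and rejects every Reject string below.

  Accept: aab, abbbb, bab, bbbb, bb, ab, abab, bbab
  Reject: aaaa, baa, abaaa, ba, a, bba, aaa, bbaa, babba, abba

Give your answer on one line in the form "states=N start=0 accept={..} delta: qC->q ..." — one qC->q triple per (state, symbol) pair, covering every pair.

states=2 start=0 accept={1} delta: 0a->0 0b->1 1a->0 1b->1

Grow the machine one transition at a time. Run the examples from 0; the earliest place one falls off (shortest prefix, ties alphabetical) gets sent to the lowest-numbered state that keeps every Accept/Reject pair distinguishable — a pair clashes when both reach the same state with identical unread suffix — and to a fresh state only if none does.
a: 0a undefined. 0a->0: ok.
b: 0b undefined. 0b->0: no, aab/aaaa meet in 0. Open state 1: 0b->1.
ba: 1a undefined. 1a->0: ok.
bb: 1b undefined. 1b->0: no, abbbb/aaaa meet in 0. 1b->1: ok.
All examples now run through 2 states with every (state, symbol) defined. Accept strings end in {1}, Reject strings end in {0}; accept={1}.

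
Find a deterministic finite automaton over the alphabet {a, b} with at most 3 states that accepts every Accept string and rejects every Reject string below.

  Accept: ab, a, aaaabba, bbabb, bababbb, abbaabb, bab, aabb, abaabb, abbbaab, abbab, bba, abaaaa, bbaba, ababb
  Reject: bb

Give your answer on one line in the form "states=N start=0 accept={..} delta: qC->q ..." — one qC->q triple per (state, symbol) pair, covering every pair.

states=2 start=0 accept={1} delta: 0a->1 0b->0 1a->1 1b->1

Grow the machine one transition at a time. Run the examples from 0; the earliest place one falls off (shortest prefix, ties alphabetical) gets sent to the lowest-numbered state that keeps every Accept/Reject pair distinguishable — a pair clashes when both reach the same state with identical unread suffix — and to a fresh state only if none does.
a: 0a undefined. 0a->0: no, aabb/bb meet in 0 with "bb" left. Open state 1: 0a->1.
b: 0b undefined. 0b->0: ok.
aa: 1a undefined. 1a->0: no, aabb/bb meet in 0. 1a->1: ok.
ab: 1b undefined. 1b->0: no, ab/bb meet in 0. 1b->1: ok.
All examples now run through 2 states with every (state, symbol) defined. Accept strings end in {1}, Reject strings end in {0}; accept={1}.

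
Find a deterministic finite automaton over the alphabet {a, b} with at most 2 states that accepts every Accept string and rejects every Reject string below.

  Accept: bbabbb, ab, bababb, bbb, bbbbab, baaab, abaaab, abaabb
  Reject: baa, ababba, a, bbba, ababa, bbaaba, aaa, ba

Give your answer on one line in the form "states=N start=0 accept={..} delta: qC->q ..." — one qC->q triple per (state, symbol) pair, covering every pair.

State merging on the prefix tree: take the shortest (then alphabetical) example prefix whose next move is undefined and point that move at state 0, else 1, else 2, ...; a target is out if some Accept/Reject pair would then sit in one state with the same input left (inseparable). If every existing state is out, open a new one.
a: 0a undefined. 0a->0: ok.
b: 0b undefined. 0b->0: no, bbabbb/baa meet in 0. Open state 1: 0b->1.
ba: 1a undefined. 1a->0: ok.
bb: 1b undefined. 1b->0: no, bababb/baa meet in 0. 1b->1: ok.
All examples now run through 2 states with every (state, symbol) defined. Accept strings end in {1}, Reject strings end in {0}; accept={1}.

states=2 start=0 accept={1} delta: 0a->0 0b->1 1a->0 1b->1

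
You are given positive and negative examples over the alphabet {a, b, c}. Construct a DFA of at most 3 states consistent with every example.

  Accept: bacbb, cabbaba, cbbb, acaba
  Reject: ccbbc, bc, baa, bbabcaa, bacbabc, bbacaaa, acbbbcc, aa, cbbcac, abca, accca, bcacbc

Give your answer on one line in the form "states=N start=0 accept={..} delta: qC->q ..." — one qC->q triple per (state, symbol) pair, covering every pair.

Grow the machine one transition at a time. Run the examples from 0; the earliest place one falls off (shortest prefix, ties alphabetical) gets sent to the lowest-numbered state that keeps every Accept/Reject pair distinguishable — a pair clashes when both reach the same state with identical unread suffix — and to a fresh state only if none does.
a: 0a undefined. 0a->0: ok.
b: 0b undefined. 0b->0: ok.
c: 0c undefined. 0c->0: no, bacbb/ccbbc meet in 0. Open state 1: 0c->1.
ca: 1a undefined. 1a->0: no, cabbaba/baa meet in 0. 1a->1: ok.
cb: 1b undefined. 1b->0: no, bacbb/baa meet in 0. 1b->1: no, bacbb/bc meet in 1. Open state 2: 1b->2.
cc: 1c undefined. 1c->0: ok.
cbb: 2b undefined. 2b->0: no, bacbb/baa meet in 0. 2b->1: no, bacbb/ccbbc meet in 1. 2b->2: ok.
cbbc: 2c undefined. 2c->0: ok.
acaba: 2a undefined. 2a->0: no, cabbaba/baa meet in 0. 2a->1: no, cabbaba/ccbbc meet in 1. 2a->2: ok.
All examples now run through 3 states with every (state, symbol) defined. Accept strings end in {2}, Reject strings end in {0,1}; accept={2}.

states=3 start=0 accept={2} delta: 0a->0 0b->0 0c->1 1a->1 1b->2 1c->0 2a->2 2b->2 2c->0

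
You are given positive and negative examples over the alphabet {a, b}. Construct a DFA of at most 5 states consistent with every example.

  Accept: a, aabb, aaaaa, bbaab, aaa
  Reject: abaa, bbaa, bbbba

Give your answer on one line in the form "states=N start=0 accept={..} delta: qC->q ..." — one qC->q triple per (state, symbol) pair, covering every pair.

State merging on the prefix tree: take the shortest (then alphabetical) example prefix whose next move is undefined and point that move at state 0, else 1, else 2, ...; a target is out if some Accept/Reject pair would then sit in one state with the same input left (inseparable). If every existing state is out, open a new one.
a: 0a undefined. 0a->0: ok.
b: 0b undefined. 0b->0: no, a/abaa meet in 0. Open state 1: 0b->1.
bb: 1b undefined. 1b->0: no, a/bbaa meet in 0. 1b->1: ok.
aba: 1a undefined. 1a->0: no, a/abaa meet in 0. 1a->1: no, aabb/abaa meet in 1. Open state 2: 1a->2.
abaa: 2a undefined. 2a->0: no, a/abaa meet in 0. 2a->1: no, aabb/abaa meet in 1. 2a->2: ok.
bbaab: 2b undefined. 2b->0: ok.
All examples now run through 3 states with every (state, symbol) defined. Accept strings end in {0,1}, Reject strings end in {2}; accept={0,1}.

states=3 start=0 accept={0,1} delta: 0a->0 0b->1 1a->2 1b->1 2a->2 2b->0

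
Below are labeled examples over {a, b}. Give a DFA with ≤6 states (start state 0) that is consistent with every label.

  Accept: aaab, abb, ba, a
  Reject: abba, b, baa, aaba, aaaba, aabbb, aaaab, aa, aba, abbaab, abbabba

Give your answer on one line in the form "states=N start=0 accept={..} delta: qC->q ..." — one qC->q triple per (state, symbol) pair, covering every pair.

states=5 start=0 accept={1,4} delta: 0a->1 0b->0 1a->2 1b->2 2a->3 2b->4 3a->0 3b->1 4a->3 4b->0

State merging on the prefix tree: take the shortest (then alphabetical) example prefix whose next move is undefined and point that move at state 0, else 1, else 2, ...; a target is out if some Accept/Reject pair would then sit in one state with the same input left (inseparable). If every existing state is out, open a new one.
a: 0a undefined. 0a->0: no, aaab/b meet in 0 with "b" left. Open state 1: 0a->1.
b: 0b undefined. 0b->0: ok.
aa: 1a undefined. 1a->0: no, ba/aaba meet in 1. 1a->1: no, aaab/aaaab meet in 1 with "b" left. Open state 2: 1a->2.
ab: 1b undefined. 1b->0: no, abb/b meet in 0. 1b->1: no, aaab/abbaab meet in 2 with "ab" left. 1b->2: ok.
aaa: 2a undefined. 2a->0: no, aaab/b meet in 0. 2a->1: no, aaab/baa meet in 2. 2a->2: no, aaab/aaaab meet in 2 with "b" left. Open state 3: 2a->3.
aab: 2b undefined. 2b->0: no, abb/b meet in 0. 2b->1: no, aaab/abbaab meet in 3 with "b" left. 2b->2: no, abb/baa meet in 2. 2b->3: no, abb/aba meet in 3. Open state 4: 2b->4.
aaaa: 3a undefined. 3a->0: ok.
aaab: 3b undefined. 3b->0: no, aaab/b meet in 0. 3b->1: ok.
aaba: 4a undefined. 4a->0: no, aaab/abbabba meet in 1. 4a->1: no, aaab/abba meet in 1. 4a->2: no, aaab/abbaab meet in 1. 4a->3: ok.
aabb: 4b undefined. 4b->0: ok.
All examples now run through 5 states with every (state, symbol) defined. Accept strings end in {1,4}, Reject strings end in {0,2,3}; accept={1,4}.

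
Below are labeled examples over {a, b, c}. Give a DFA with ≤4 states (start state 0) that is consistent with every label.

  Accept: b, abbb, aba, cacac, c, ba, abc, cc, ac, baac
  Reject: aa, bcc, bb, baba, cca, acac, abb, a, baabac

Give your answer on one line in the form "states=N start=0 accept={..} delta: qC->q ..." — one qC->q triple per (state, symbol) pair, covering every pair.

states=3 start=0 accept={1,2} delta: 0a->0 0b->1 0c->1 1a->2 1b->0 1c->2 2a->0 2b->0 2c->0

Grow the machine one transition at a time. Run the examples from 0; the earliest place one falls off (shortest prefix, ties alphabetical) gets sent to the lowest-numbered state that keeps every Accept/Reject pair distinguishable — a pair clashes when both reach the same state with identical unread suffix — and to a fresh state only if none does.
a: 0a undefined. 0a->0: ok.
b: 0b undefined. 0b->0: no, b/aa meet in 0. Open state 1: 0b->1.
c: 0c undefined. 0c->0: no, cacac/aa meet in 0. 0c->1: ok.
ba: 1a undefined. 1a->0: no, b/acac meet in 1. 1a->1: no, abc/acac meet in 1 with "c" left. Open state 2: 1a->2.
bb: 1b undefined. 1b->0: ok.
bc: 1c undefined. 1c->0: no, b/bcc meet in 1. 1c->1: no, b/bcc meet in 1. 1c->2: ok.
baa: 2a undefined. 2a->0: ok.
bab: 2b undefined. 2b->0: ok.
bcc: 2c undefined. 2c->0: ok.
All examples now run through 3 states with every (state, symbol) defined. Accept strings end in {1,2}, Reject strings end in {0}; accept={1,2}.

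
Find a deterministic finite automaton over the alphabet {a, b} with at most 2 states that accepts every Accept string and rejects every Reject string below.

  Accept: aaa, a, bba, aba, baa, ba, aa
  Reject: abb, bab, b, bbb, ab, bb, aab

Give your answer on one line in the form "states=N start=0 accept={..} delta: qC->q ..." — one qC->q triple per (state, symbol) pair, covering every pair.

Fold the examples into a partial DFA from state 0: repeatedly fix the first undefined (state, symbol) met by the shortest-then-alphabetical prefix, trying targets in increasing order and rejecting any under which an Accept and a Reject string meet in one state with the same remainder; add a state when all current targets are rejected. Accepting states are where Accept strings end.
a: 0a undefined. 0a->0: ok.
b: 0b undefined. 0b->0: no, aaa/abb meet in 0. Open state 1: 0b->1.
ba: 1a undefined. 1a->0: ok.
bb: 1b undefined. 1b->0: no, aaa/abb meet in 0. 1b->1: ok.
All examples now run through 2 states with every (state, symbol) defined. Accept strings end in {0}, Reject strings end in {1}; accept={0}.

states=2 start=0 accept={0} delta: 0a->0 0b->1 1a->0 1b->1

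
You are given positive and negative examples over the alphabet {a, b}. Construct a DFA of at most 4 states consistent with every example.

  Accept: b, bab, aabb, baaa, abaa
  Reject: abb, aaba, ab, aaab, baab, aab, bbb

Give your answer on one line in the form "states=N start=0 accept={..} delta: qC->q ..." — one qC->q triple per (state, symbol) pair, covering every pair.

State merging on the prefix tree: take the shortest (then alphabetical) example prefix whose next move is undefined and point that move at state 0, else 1, else 2, ...; a target is out if some Accept/Reject pair would then sit in one state with the same input left (inseparable). If every existing state is out, open a new one.
a: 0a undefined. 0a->0: no, b/ab meet in 0 with "b" left. Open state 1: 0a->1.
b: 0b undefined. 0b->0: no, b/bbb meet in 0. 0b->1: no, bab/aab meet in 1 with "ab" left. Open state 2: 0b->2.
aa: 1a undefined. 1a->0: no, b/aab meet in 2. 1a->1: no, aabb/abb meet in 1 with "bb" left. 1a->2: no, bab/aaab meet in 2 with "ab" left. Open state 3: 1a->3.
ab: 1b undefined. 1b->0: no, b/abb meet in 2. 1b->1: ok.
ba: 2a undefined. 2a->0: ok.
bb: 2b undefined. 2b->0: no, b/bbb meet in 2. 2b->1: ok.
aaa: 3a undefined. 3a->0: no, b/aaab meet in 2. 3a->1: no, abaa/abb meet in 1. 3a->2: ok.
aab: 3b undefined. 3b->0: ok.
All examples now run through 4 states with every (state, symbol) defined. Accept strings end in {2,3}, Reject strings end in {0,1}; accept={2,3}.

states=4 start=0 accept={2,3} delta: 0a->1 0b->2 1a->3 1b->1 2a->0 2b->1 3a->2 3b->0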